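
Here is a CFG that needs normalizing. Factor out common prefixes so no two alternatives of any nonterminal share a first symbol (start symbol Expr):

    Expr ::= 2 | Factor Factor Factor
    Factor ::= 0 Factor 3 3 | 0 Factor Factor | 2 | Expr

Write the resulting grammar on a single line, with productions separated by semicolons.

Factor has alternatives sharing prefix '0 Factor': factor to Factor → 0 Factor Factor1 with Factor1 → 3 3 | Factor.

Expr ::= 2 | Factor Factor Factor; Factor ::= 2 | Expr | 0 Factor Factor1; Factor1 ::= 3 3 | Factor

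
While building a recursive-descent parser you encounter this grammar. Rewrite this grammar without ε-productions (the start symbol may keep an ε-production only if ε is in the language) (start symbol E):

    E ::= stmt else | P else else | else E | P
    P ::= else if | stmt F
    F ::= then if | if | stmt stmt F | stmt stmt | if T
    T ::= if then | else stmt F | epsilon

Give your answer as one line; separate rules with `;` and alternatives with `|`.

The nullable symbols are {T}.
ε ∉ L(G), so no ε-production is kept.

E ::= stmt else | P else else | else E | P; P ::= else if | stmt F; F ::= then if | if | stmt stmt F | stmt stmt | if T; T ::= if then | else stmt F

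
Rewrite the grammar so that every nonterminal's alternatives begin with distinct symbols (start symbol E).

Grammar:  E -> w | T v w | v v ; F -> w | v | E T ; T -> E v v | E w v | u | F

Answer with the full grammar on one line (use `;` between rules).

E -> w | T v w | v v; F -> w | v | E T; T -> u | F | E T'; T' -> v v | w v

T has alternatives sharing prefix 'E': factor to T → E T' with T' → v v | w v.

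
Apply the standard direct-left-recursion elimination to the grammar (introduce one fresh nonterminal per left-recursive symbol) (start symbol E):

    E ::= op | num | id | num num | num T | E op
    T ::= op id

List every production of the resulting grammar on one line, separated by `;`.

E ::= op E' | num E' | id E' | num num E' | num T E'; T ::= op id; E' ::= op E' | ε

Left recursion appears on E.
For E: α = {op}, β = {op, num, id, num num, num T}. Rewrite as E → β E' and E' → α E' | ε.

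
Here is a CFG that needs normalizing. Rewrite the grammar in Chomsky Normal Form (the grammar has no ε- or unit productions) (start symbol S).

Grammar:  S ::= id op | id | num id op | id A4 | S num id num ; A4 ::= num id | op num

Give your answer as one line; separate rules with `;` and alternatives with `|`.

S ::= X1 X2 | id | X3 Y1 | X1 A4 | S Y2; A4 ::= X3 X1 | X2 X3; X1 ::= id; X2 ::= op; X3 ::= num; Y1 ::= X1 X2; Y2 ::= X3 Y3; Y3 ::= X1 X3

Introduce a nonterminal for each terminal appearing in a rule of length ≥ 2: X1 → id, X2 → op, X3 → num.
Binarize each right-hand side of length ≥ 3 by chaining fresh nonterminals (Y1, Y2, …): affected rules were S → X3 X1 X2; S → S X3 X1 X3.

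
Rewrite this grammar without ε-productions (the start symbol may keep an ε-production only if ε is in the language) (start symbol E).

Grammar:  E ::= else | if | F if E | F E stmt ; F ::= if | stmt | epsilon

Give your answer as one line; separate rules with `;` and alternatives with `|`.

The nullable symbols are {F}.
ε ∉ L(G), so no ε-production is kept.
Expand every rule over subsets of its nullable positions: E → F if E gives F if E | if E. E → F E stmt gives F E stmt | E stmt.

E ::= else | if | F if E | if E | F E stmt | E stmt; F ::= if | stmt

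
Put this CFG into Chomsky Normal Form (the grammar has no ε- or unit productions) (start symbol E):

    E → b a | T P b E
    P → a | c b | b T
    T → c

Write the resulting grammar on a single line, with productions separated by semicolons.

Introduce a nonterminal for each terminal appearing in a rule of length ≥ 2: X1 → b, X2 → a, X3 → c.
Binarize each right-hand side of length ≥ 3 by chaining fresh nonterminals (Y1, Y2, …): affected rules were E → T P X1 E.

E → X1 X2 | T Y1; P → a | X3 X1 | X1 T; T → c; X1 → b; X2 → a; X3 → c; Y1 → P Y2; Y2 → X1 E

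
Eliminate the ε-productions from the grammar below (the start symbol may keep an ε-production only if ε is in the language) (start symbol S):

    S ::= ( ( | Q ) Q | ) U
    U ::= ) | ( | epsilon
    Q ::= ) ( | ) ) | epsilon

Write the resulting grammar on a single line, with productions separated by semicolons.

S ::= ( ( | Q ) Q | Q ) | ) Q | ) | ) U; U ::= ) | (; Q ::= ) ( | ) )

The nullable symbols are {Q, U}.
ε ∉ L(G), so no ε-production is kept.
Add the nullable-subset variants: S → Q ) Q gives Q ) Q | Q ) | ) Q | ).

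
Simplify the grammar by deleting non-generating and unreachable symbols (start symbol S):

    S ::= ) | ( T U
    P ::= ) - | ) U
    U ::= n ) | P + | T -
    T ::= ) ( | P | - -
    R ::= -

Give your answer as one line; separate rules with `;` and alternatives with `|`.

Generating nonterminals: {P, R, S, T, U}.
Reachable from S after that: {P, S, T, U}.
Removed useless symbols: {R} and every production mentioning them.

S ::= ) | ( T U; P ::= ) - | ) U; U ::= n ) | P + | T -; T ::= ) ( | P | - -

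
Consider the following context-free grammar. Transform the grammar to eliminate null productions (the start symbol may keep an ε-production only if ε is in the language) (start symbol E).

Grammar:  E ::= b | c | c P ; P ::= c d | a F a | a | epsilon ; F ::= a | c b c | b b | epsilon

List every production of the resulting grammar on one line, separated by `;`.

The nullable symbols are {F, P}.
ε ∉ L(G), so no ε-production is kept.
For each production, add variants omitting each subset of nullable occurrences: P → a F a gives a F a | a a.

E ::= b | c | c P; P ::= c d | a F a | a a | a; F ::= a | c b c | b b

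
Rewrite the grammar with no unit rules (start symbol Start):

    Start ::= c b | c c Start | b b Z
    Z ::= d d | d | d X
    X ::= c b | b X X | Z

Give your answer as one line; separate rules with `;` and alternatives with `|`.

Unit pairs: X ⇒* {Z}.
For each unit pair (A, B), copy every non-unit production of B to A, then drop all unit productions.

Start ::= c b | c c Start | b b Z; Z ::= d d | d | d X; X ::= d d | d | d X | c b | b X X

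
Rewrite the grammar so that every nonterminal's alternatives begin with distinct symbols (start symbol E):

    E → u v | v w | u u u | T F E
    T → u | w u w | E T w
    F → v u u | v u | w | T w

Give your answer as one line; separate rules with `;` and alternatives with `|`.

E → v w | T F E | u E'; T → u | w u w | E T w; F → w | T w | v u F'; E' → v | u u; F' → u | ε

E has alternatives sharing prefix 'u': factor to E → u E' with E' → v | u u.
F has alternatives sharing prefix 'v u': factor to F → v u F' with F' → u | ε.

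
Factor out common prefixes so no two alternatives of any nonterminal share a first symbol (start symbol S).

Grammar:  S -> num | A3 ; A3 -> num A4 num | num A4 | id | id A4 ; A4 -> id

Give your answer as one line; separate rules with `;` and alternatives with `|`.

A3 has alternatives sharing prefix 'num A4': factor to A3 → num A4 A3' with A3' → num | ε.
A3 has alternatives sharing prefix 'id': factor to A3 → id A3'' with A3'' → ε | A4.

S -> num | A3; A3 -> num A4 A3' | id A3''; A4 -> id; A3' -> num | ε; A3'' -> ε | A4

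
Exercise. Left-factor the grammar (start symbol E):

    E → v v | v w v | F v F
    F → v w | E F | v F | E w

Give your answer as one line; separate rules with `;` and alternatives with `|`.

E → F v F | v E'; F → v F' | E F''; E' → v | w v; F' → w | F; F'' → F | w

E has alternatives sharing prefix 'v': factor to E → v E' with E' → v | w v.
F has alternatives sharing prefix 'v': factor to F → v F' with F' → w | F.
F has alternatives sharing prefix 'E': factor to F → E F'' with F'' → F | w.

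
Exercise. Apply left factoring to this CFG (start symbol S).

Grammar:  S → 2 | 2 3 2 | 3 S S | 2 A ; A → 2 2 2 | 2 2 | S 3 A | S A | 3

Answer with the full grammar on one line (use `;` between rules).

S has alternatives sharing prefix '2': factor to S → 2 S' with S' → ε | 3 2 | A.
A has alternatives sharing prefix '2 2': factor to A → 2 2 A' with A' → 2 | ε.
A has alternatives sharing prefix 'S': factor to A → S A'' with A'' → 3 A | A.

S → 3 S S | 2 S'; A → 3 | 2 2 A' | S A''; S' → ε | 3 2 | A; A' → 2 | ε; A'' → 3 A | A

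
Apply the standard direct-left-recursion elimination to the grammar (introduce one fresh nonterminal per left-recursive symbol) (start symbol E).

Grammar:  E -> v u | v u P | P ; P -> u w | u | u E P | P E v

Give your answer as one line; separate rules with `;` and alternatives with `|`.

P is directly left-recursive.
For P: α = {E v}, β = {u w, u, u E P}. Rewrite as P → β P' and P' → α P' | ε.

E -> v u | v u P | P; P -> u w P' | u P' | u E P P'; P' -> E v P' | ε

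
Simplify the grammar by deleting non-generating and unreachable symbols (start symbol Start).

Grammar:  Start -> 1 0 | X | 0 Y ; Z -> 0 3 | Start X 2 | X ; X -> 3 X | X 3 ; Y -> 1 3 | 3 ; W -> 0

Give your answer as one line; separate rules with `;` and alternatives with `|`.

Start -> 1 0 | 0 Y; Y -> 1 3 | 3

Generating nonterminals: {Start, W, Y, Z}.
Reachable from Start after that: {Start, Y}.
Removed useless symbols: {W, X, Z} and every production mentioning them.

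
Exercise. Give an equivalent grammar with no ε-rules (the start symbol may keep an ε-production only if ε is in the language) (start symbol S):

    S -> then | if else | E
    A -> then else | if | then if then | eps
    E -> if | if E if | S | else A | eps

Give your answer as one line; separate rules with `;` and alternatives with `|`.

Nullable set = {A, E, S}.
ε ∈ L(G) since S is nullable, so keep S → ε.
For each production, add variants omitting each subset of nullable occurrences: E → if E if gives if E if | if if. E → else A gives else A | else.

S -> then | if else | E | eps; A -> then else | if | then if then; E -> if | if E if | if if | S | else A | else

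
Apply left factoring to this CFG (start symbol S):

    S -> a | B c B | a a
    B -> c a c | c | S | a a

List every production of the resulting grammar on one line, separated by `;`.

S has alternatives sharing prefix 'a': factor to S → a S' with S' → ε | a.
B has alternatives sharing prefix 'c': factor to B → c B' with B' → a c | ε.

S -> B c B | a S'; B -> S | a a | c B'; S' -> ε | a; B' -> a c | ε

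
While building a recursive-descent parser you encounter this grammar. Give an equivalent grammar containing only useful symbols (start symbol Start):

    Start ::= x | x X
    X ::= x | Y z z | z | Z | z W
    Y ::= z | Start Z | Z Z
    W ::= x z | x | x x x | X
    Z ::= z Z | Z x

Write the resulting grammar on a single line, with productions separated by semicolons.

Start ::= x | x X; X ::= x | Y z z | z | z W; Y ::= z; W ::= x z | x | x x x | X

Generating nonterminals: {Start, W, X, Y}.
Reachable from Start after that: {Start, W, X, Y}.
Removed useless symbols: {Z} and every production mentioning them.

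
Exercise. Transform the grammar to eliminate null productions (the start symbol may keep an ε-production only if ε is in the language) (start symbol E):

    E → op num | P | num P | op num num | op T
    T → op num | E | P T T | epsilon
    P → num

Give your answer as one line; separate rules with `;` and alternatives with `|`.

E → op num | P | num P | op num num | op T | op; T → op num | E | P T T | P T | P; P → num

The nullable symbols are {T}.
ε ∉ L(G), so no ε-production is kept.
Add the nullable-subset variants: E → op T gives op T | op. T → P T T gives P T T | P T | P.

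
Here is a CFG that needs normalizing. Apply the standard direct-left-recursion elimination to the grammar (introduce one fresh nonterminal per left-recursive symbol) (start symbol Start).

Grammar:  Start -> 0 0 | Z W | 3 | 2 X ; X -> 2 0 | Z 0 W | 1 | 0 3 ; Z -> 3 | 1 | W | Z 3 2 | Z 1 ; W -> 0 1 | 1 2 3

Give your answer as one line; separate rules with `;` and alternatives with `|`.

Z is directly left-recursive.
For Z: α = {3 2, 1}, β = {3, 1, W}. Rewrite as Z → β Z1 and Z1 → α Z1 | ε.

Start -> 0 0 | Z W | 3 | 2 X; X -> 2 0 | Z 0 W | 1 | 0 3; Z -> 3 Z1 | 1 Z1 | W Z1; W -> 0 1 | 1 2 3; Z1 -> 3 2 Z1 | 1 Z1 | ε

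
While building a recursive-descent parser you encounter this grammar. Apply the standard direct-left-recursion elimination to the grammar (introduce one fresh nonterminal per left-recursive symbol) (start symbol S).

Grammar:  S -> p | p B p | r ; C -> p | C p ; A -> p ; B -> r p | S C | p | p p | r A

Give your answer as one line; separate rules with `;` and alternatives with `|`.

S -> p | p B p | r; C -> p C'; A -> p; B -> r p | S C | p | p p | r A; C' -> p C' | epsilon

Directly left-recursive nonterminal: C.
For C: α = {p}, β = {p}. Rewrite as C → β C' and C' → α C' | ε.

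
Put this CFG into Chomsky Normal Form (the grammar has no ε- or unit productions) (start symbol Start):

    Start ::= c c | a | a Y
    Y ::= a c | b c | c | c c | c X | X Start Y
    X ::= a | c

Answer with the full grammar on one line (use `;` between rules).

Introduce a nonterminal for each terminal appearing in a rule of length ≥ 2: X1 → c, X2 → a, X3 → b.
Binarize each right-hand side of length ≥ 3 by chaining fresh nonterminals (Y1, Y2, …): affected rules were Y → X Start Y.

Start ::= X1 X1 | a | X2 Y; Y ::= X2 X1 | X3 X1 | c | X1 X1 | X1 X | X Y1; X ::= a | c; X1 ::= c; X2 ::= a; X3 ::= b; Y1 ::= Start Y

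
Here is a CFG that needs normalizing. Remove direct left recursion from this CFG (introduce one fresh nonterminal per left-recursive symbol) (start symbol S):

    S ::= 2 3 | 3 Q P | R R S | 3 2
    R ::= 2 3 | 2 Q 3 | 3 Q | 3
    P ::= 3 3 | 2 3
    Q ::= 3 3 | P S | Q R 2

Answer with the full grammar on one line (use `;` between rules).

S ::= 2 3 | 3 Q P | R R S | 3 2; R ::= 2 3 | 2 Q 3 | 3 Q | 3; P ::= 3 3 | 2 3; Q ::= 3 3 Q' | P S Q'; Q' ::= R 2 Q' | ε

Directly left-recursive nonterminal: Q.
For Q: α = {R 2}, β = {3 3, P S}. Rewrite as Q → β Q' and Q' → α Q' | ε.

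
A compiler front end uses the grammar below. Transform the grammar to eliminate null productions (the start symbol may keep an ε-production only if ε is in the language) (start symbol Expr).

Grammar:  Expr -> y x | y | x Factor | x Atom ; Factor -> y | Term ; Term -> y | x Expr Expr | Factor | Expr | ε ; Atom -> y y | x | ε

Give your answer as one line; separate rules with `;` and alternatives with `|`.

Nullable nonterminals: {Atom, Factor, Term}.
ε ∉ L(G), so no ε-production is kept.
For each production, add variants omitting each subset of nullable occurrences: Expr → x Factor gives x Factor | x.

Expr -> y x | y | x Factor | x | x Atom; Factor -> y | Term; Term -> y | x Expr Expr | Factor | Expr; Atom -> y y | x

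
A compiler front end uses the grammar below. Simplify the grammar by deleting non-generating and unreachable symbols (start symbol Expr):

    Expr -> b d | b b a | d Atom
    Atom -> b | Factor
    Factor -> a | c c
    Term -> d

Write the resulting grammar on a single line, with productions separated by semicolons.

Expr -> b d | b b a | d Atom; Atom -> b | Factor; Factor -> a | c c

Generating nonterminals: {Atom, Expr, Factor, Term}.
Reachable from Expr after that: {Atom, Expr, Factor}.
Removed useless symbols: {Term} and every production mentioning them.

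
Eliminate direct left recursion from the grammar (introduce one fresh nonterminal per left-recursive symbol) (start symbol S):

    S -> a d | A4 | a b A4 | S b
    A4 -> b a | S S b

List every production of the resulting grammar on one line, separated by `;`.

Directly left-recursive nonterminal: S.
For S: α = {b}, β = {a d, A4, a b A4}. Rewrite as S → β S' and S' → α S' | ε.

S -> a d S' | A4 S' | a b A4 S'; A4 -> b a | S S b; S' -> b S' | ε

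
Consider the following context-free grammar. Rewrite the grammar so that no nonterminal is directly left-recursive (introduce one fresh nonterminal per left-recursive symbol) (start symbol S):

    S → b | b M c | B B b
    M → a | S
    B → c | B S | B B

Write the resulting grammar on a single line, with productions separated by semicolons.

B is directly left-recursive.
For B: α = {S, B}, β = {c}. Rewrite as B → β B' and B' → α B' | ε.

S → b | b M c | B B b; M → a | S; B → c B'; B' → S B' | B B' | epsilon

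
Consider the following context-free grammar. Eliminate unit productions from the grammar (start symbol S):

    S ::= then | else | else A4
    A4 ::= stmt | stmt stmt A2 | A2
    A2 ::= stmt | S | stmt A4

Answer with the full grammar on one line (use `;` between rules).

S ::= then | else | else A4; A4 ::= stmt | stmt stmt A2 | stmt A4 | then | else | else A4; A2 ::= stmt | stmt A4 | then | else | else A4

Unit pairs: A2 ⇒* {S}; A4 ⇒* {A2, S}.
For every A with A ⇒* B via unit rules, add B's non-unit alternatives to A; then delete every rule of the form X → Y.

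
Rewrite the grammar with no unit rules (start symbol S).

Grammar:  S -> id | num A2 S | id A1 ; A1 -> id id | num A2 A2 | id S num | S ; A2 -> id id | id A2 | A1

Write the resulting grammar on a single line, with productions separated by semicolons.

Unit pairs: A1 ⇒* {S}; A2 ⇒* {A1, S}.
Replace each nonterminal's rules with the union of the non-unit rules of every nonterminal it unit-derives.

S -> id | num A2 S | id A1; A1 -> id id | num A2 A2 | id S num | id | num A2 S | id A1; A2 -> id id | id A2 | num A2 A2 | id S num | id | num A2 S | id A1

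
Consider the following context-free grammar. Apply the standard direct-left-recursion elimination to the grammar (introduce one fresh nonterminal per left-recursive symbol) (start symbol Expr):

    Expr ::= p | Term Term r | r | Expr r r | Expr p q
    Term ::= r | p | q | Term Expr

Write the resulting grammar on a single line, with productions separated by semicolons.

Expr ::= p Expr1 | Term Term r Expr1 | r Expr1; Term ::= r Term1 | p Term1 | q Term1; Expr1 ::= r r Expr1 | p q Expr1 | ε; Term1 ::= Expr Term1 | ε

Left recursion appears on Expr, Term.
For Expr: α = {r r, p q}, β = {p, Term Term r, r}. Rewrite as Expr → β Expr1 and Expr1 → α Expr1 | ε.
For Term: α = {Expr}, β = {r, p, q}. Rewrite as Term → β Term1 and Term1 → α Term1 | ε.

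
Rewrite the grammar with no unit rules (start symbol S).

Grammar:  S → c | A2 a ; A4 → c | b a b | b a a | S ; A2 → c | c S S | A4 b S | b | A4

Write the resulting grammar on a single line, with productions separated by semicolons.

Unit pairs: A2 ⇒* {A4, S}; A4 ⇒* {S}.
For each unit pair (A, B), copy every non-unit production of B to A, then drop all unit productions.

S → c | A2 a; A4 → c | b a b | b a a | A2 a; A2 → c | b a b | b a a | c S S | A4 b S | b | A2 a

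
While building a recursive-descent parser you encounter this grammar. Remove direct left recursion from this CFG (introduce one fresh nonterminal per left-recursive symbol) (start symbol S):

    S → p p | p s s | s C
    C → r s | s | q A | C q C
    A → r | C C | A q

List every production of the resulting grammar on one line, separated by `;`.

Left recursion appears on C, A.
For C: α = {q C}, β = {r s, s, q A}. Rewrite as C → β C' and C' → α C' | ε.
For A: α = {q}, β = {r, C C}. Rewrite as A → β A' and A' → α A' | ε.

S → p p | p s s | s C; C → r s C' | s C' | q A C'; A → r A' | C C A'; C' → q C C' | ε; A' → q A' | ε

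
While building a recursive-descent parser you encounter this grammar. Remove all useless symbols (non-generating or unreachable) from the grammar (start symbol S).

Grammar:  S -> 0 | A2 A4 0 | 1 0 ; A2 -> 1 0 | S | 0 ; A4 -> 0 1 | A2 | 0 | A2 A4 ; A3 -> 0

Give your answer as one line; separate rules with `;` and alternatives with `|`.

S -> 0 | A2 A4 0 | 1 0; A2 -> 1 0 | S | 0; A4 -> 0 1 | A2 | 0 | A2 A4

Generating nonterminals: {A2, A3, A4, S}.
Reachable from S after that: {A2, A4, S}.
Removed useless symbols: {A3} and every production mentioning them.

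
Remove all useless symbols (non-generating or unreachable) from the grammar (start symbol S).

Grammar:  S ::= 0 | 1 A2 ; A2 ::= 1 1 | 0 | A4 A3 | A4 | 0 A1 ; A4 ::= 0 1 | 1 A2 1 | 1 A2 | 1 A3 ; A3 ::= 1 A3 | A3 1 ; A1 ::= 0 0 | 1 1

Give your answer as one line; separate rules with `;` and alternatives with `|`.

S ::= 0 | 1 A2; A2 ::= 1 1 | 0 | A4 | 0 A1; A4 ::= 0 1 | 1 A2 1 | 1 A2; A1 ::= 0 0 | 1 1

Generating nonterminals: {A1, A2, A4, S}.
Reachable from S after that: {A1, A2, A4, S}.
Removed useless symbols: {A3} and every production mentioning them.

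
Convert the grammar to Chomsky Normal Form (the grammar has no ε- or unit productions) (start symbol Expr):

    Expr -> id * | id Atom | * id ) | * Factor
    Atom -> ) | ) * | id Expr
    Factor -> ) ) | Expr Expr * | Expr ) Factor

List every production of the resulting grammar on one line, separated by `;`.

Introduce a nonterminal for each terminal appearing in a rule of length ≥ 2: X1 → id, X2 → *, X3 → ).
Binarize each right-hand side of length ≥ 3 by chaining fresh nonterminals (Y1, Y2, …): affected rules were Expr → X2 X1 X3; Factor → Expr Expr X2; Factor → Expr X3 Factor.

Expr -> X1 X2 | X1 Atom | X2 Y1 | X2 Factor; Atom -> ) | X3 X2 | X1 Expr; Factor -> X3 X3 | Expr Y2 | Expr Y3; X1 -> id; X2 -> *; X3 -> ); Y1 -> X1 X3; Y2 -> Expr X2; Y3 -> X3 Factor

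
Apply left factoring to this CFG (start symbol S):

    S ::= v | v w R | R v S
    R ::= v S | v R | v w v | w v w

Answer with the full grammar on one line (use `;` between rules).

S has alternatives sharing prefix 'v': factor to S → v S' with S' → ε | w R.
R has alternatives sharing prefix 'v': factor to R → v R' with R' → S | R | w v.

S ::= R v S | v S'; R ::= w v w | v R'; S' ::= ε | w R; R' ::= S | R | w v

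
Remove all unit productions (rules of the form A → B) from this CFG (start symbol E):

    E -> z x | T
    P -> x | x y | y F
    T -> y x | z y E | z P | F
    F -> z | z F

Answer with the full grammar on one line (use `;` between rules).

Unit pairs: E ⇒* {F, T}; T ⇒* {F}.
Replace each nonterminal's rules with the union of the non-unit rules of every nonterminal it unit-derives.

E -> z x | z | z F | y x | z y E | z P; P -> x | x y | y F; T -> z | z F | y x | z y E | z P; F -> z | z F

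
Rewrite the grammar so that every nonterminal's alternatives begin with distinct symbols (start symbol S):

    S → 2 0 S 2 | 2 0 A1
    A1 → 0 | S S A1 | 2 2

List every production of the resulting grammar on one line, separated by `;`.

S → 2 0 S'; A1 → 0 | S S A1 | 2 2; S' → S 2 | A1

S has alternatives sharing prefix '2 0': factor to S → 2 0 S' with S' → S 2 | A1.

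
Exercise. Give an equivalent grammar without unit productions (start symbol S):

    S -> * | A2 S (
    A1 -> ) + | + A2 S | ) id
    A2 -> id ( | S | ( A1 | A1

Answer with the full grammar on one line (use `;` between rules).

Unit pairs: A2 ⇒* {A1, S}.
For every A with A ⇒* B via unit rules, add B's non-unit alternatives to A; then delete every rule of the form X → Y.

S -> * | A2 S (; A1 -> ) + | + A2 S | ) id; A2 -> id ( | ( A1 | ) + | + A2 S | ) id | * | A2 S (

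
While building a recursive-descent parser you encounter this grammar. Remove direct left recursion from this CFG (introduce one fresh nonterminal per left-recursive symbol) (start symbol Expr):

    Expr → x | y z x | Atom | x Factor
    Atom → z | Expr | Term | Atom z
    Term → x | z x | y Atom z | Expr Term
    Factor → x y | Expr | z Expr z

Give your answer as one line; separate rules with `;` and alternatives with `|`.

Expr → x | y z x | Atom | x Factor; Atom → z Atom1 | Expr Atom1 | Term Atom1; Term → x | z x | y Atom z | Expr Term; Factor → x y | Expr | z Expr z; Atom1 → z Atom1 | ε

Left recursion appears on Atom.
For Atom: α = {z}, β = {z, Expr, Term}. Rewrite as Atom → β Atom1 and Atom1 → α Atom1 | ε.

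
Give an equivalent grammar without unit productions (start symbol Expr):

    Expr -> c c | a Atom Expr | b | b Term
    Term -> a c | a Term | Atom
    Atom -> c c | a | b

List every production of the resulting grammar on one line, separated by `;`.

Unit pairs: Term ⇒* {Atom}.
For every A with A ⇒* B via unit rules, add B's non-unit alternatives to A; then delete every rule of the form X → Y.

Expr -> c c | a Atom Expr | b | b Term; Term -> a c | a Term | c c | a | b; Atom -> c c | a | b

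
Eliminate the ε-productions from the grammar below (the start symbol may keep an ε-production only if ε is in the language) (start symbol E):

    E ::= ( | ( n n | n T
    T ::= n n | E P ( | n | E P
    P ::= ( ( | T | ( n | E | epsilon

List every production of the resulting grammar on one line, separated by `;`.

E ::= ( | ( n n | n T; T ::= n n | E P ( | E ( | n | E P | E; P ::= ( ( | T | ( n | E

The nullable symbols are {P}.
ε ∉ L(G), so no ε-production is kept.
For each production, add variants omitting each subset of nullable occurrences: T → E P ( gives E P ( | E (. T → E P gives E P | E.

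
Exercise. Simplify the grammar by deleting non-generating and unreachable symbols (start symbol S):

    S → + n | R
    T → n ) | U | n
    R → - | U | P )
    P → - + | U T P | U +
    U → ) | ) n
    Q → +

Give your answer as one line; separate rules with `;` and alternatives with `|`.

S → + n | R; T → n ) | U | n; R → - | U | P ); P → - + | U T P | U +; U → ) | ) n

Generating nonterminals: {P, Q, R, S, T, U}.
Reachable from S after that: {P, R, S, T, U}.
Removed useless symbols: {Q} and every production mentioning them.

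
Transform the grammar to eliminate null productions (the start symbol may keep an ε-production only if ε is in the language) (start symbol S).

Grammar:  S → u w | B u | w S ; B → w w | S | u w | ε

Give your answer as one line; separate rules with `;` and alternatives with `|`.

S → u w | B u | u | w S; B → w w | S | u w

Nullable set = {B}.
ε ∉ L(G), so no ε-production is kept.
Add the nullable-subset variants: S → B u gives B u | u.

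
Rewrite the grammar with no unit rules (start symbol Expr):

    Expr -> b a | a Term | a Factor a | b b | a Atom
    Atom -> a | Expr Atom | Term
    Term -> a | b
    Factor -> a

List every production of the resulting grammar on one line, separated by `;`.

Expr -> b a | a Term | a Factor a | b b | a Atom; Atom -> a | b | Expr Atom; Term -> a | b; Factor -> a

Unit pairs: Atom ⇒* {Term}.
For each unit pair (A, B), copy every non-unit production of B to A, then drop all unit productions.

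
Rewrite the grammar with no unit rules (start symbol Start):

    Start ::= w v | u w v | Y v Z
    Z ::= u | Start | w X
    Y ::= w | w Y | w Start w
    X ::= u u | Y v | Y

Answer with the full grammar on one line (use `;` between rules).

Start ::= w v | u w v | Y v Z; Z ::= u | w X | w v | u w v | Y v Z; Y ::= w | w Y | w Start w; X ::= u u | Y v | w | w Y | w Start w

Unit pairs: X ⇒* {Y}; Z ⇒* {Start}.
For every A with A ⇒* B via unit rules, add B's non-unit alternatives to A; then delete every rule of the form X → Y.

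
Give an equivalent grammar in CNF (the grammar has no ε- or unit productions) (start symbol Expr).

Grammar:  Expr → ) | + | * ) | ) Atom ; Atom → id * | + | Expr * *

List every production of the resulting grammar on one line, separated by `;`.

Expr → ) | + | X1 X2 | X2 Atom; Atom → X3 X1 | + | Expr Y1; X1 → *; X2 → ); X3 → id; Y1 → X1 X1

Introduce a nonterminal for each terminal appearing in a rule of length ≥ 2: X1 → *, X2 → ), X3 → id.
Binarize each right-hand side of length ≥ 3 by chaining fresh nonterminals (Y1, Y2, …): affected rules were Atom → Expr X1 X1.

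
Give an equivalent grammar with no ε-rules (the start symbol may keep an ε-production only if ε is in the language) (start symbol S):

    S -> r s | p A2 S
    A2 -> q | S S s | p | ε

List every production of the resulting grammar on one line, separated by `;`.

Nullable set = {A2}.
ε ∉ L(G), so no ε-production is kept.
Add the nullable-subset variants: S → p A2 S gives p A2 S | p S.

S -> r s | p A2 S | p S; A2 -> q | S S s | p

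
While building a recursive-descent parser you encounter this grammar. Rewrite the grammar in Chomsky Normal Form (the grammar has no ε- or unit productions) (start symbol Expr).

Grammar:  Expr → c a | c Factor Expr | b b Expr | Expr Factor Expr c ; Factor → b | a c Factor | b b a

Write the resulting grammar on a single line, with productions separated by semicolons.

Introduce a nonterminal for each terminal appearing in a rule of length ≥ 2: X1 → c, X2 → a, X3 → b.
Binarize each right-hand side of length ≥ 3 by chaining fresh nonterminals (Y1, Y2, …): affected rules were Expr → X1 Factor Expr; Expr → X3 X3 Expr; Expr → Expr Factor Expr X1; Factor → X2 X1 Factor.

Expr → X1 X2 | X1 Y1 | X3 Y2 | Expr Y3; Factor → b | X2 Y5 | X3 Y6; X1 → c; X2 → a; X3 → b; Y1 → Factor Expr; Y2 → X3 Expr; Y3 → Factor Y4; Y4 → Expr X1; Y5 → X1 Factor; Y6 → X3 X2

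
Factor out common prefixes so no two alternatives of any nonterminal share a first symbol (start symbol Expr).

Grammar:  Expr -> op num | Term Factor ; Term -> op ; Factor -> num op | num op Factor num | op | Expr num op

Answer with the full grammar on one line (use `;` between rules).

Expr -> op num | Term Factor; Term -> op; Factor -> op | Expr num op | num op Factor1; Factor1 -> ε | Factor num

Factor has alternatives sharing prefix 'num op': factor to Factor → num op Factor1 with Factor1 → ε | Factor num.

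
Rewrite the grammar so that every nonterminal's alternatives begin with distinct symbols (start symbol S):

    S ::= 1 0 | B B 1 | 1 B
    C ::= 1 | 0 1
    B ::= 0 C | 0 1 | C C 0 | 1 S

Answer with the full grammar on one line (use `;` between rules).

S has alternatives sharing prefix '1': factor to S → 1 S' with S' → 0 | B.
B has alternatives sharing prefix '0': factor to B → 0 B' with B' → C | 1.

S ::= B B 1 | 1 S'; C ::= 1 | 0 1; B ::= C C 0 | 1 S | 0 B'; S' ::= 0 | B; B' ::= C | 1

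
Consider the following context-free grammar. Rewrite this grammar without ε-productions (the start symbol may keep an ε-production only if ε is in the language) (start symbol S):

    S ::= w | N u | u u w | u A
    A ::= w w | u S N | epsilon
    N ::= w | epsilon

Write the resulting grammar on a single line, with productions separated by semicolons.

S ::= w | N u | u | u u w | u A; A ::= w w | u S N | u S; N ::= w

The nullable symbols are {A, N}.
ε ∉ L(G), so no ε-production is kept.
Expand every rule over subsets of its nullable positions: S → N u gives N u | u. A → u S N gives u S N | u S.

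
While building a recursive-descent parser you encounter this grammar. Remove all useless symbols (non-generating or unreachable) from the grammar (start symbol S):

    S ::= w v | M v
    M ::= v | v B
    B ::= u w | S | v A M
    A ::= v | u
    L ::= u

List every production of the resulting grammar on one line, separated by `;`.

Generating nonterminals: {A, B, L, M, S}.
Reachable from S after that: {A, B, M, S}.
Removed useless symbols: {L} and every production mentioning them.

S ::= w v | M v; M ::= v | v B; B ::= u w | S | v A M; A ::= v | u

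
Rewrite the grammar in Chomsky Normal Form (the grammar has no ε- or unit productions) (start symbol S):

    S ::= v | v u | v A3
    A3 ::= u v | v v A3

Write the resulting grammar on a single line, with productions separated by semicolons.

S ::= v | X1 X2 | X1 A3; A3 ::= X2 X1 | X1 Y1; X1 ::= v; X2 ::= u; Y1 ::= X1 A3

Introduce a nonterminal for each terminal appearing in a rule of length ≥ 2: X1 → v, X2 → u.
Binarize each right-hand side of length ≥ 3 by chaining fresh nonterminals (Y1, Y2, …): affected rules were A3 → X1 X1 A3.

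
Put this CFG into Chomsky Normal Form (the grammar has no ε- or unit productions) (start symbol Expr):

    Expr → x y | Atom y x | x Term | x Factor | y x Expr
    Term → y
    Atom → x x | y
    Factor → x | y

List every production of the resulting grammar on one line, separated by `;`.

Introduce a nonterminal for each terminal appearing in a rule of length ≥ 2: X1 → x, X2 → y.
Binarize each right-hand side of length ≥ 3 by chaining fresh nonterminals (Y1, Y2, …): affected rules were Expr → Atom X2 X1; Expr → X2 X1 Expr.

Expr → X1 X2 | Atom Y1 | X1 Term | X1 Factor | X2 Y2; Term → y; Atom → X1 X1 | y; Factor → x | y; X1 → x; X2 → y; Y1 → X2 X1; Y2 → X1 Expr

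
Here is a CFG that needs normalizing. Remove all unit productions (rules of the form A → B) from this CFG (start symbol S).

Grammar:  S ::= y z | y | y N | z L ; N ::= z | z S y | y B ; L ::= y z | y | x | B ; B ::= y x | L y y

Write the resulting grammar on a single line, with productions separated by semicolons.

S ::= y z | y | y N | z L; N ::= z | z S y | y B; L ::= y z | y | x | y x | L y y; B ::= y x | L y y

Unit pairs: L ⇒* {B}.
For every A with A ⇒* B via unit rules, add B's non-unit alternatives to A; then delete every rule of the form X → Y.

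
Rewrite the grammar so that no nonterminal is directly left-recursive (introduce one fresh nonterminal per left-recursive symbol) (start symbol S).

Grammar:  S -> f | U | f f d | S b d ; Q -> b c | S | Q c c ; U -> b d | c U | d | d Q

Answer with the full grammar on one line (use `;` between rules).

S -> f S' | U S' | f f d S'; Q -> b c Q' | S Q'; U -> b d | c U | d | d Q; S' -> b d S' | ε; Q' -> c c Q' | ε

S, Q are directly left-recursive.
For S: α = {b d}, β = {f, U, f f d}. Rewrite as S → β S' and S' → α S' | ε.
For Q: α = {c c}, β = {b c, S}. Rewrite as Q → β Q' and Q' → α Q' | ε.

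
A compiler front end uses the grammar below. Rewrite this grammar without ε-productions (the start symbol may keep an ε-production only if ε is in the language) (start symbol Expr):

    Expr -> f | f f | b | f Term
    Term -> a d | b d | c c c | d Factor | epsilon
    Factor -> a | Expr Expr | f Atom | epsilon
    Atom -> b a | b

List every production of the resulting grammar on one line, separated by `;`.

Expr -> f | f f | b | f Term; Term -> a d | b d | c c c | d Factor | d; Factor -> a | Expr Expr | f Atom; Atom -> b a | b

Nullable nonterminals: {Factor, Term}.
ε ∉ L(G), so no ε-production is kept.
Expand every rule over subsets of its nullable positions: Term → d Factor gives d Factor | d.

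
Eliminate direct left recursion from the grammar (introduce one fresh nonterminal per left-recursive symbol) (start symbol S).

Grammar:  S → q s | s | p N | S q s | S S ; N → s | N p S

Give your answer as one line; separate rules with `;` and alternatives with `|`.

S, N are directly left-recursive.
For S: α = {q s, S}, β = {q s, s, p N}. Rewrite as S → β S' and S' → α S' | ε.
For N: α = {p S}, β = {s}. Rewrite as N → β N' and N' → α N' | ε.

S → q s S' | s S' | p N S'; N → s N'; S' → q s S' | S S' | ε; N' → p S N' | ε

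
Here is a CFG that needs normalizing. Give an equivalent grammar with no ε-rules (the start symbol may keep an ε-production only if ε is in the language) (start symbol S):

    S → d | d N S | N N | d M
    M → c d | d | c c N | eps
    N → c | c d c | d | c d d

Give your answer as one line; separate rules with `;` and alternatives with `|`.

S → d | d N S | N N | d M; M → c d | d | c c N; N → c | c d c | d | c d d

The nullable symbols are {M}.
ε ∉ L(G), so no ε-production is kept.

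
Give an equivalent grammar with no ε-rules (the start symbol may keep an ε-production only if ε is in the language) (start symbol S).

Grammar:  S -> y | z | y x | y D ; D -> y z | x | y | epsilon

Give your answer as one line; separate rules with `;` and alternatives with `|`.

S -> y | z | y x | y D; D -> y z | x | y

Nullable nonterminals: {D}.
ε ∉ L(G), so no ε-production is kept.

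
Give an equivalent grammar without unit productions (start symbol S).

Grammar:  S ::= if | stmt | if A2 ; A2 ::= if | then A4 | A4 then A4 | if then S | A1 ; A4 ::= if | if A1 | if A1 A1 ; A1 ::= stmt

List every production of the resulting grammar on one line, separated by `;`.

S ::= if | stmt | if A2; A2 ::= if | then A4 | A4 then A4 | if then S | stmt; A4 ::= if | if A1 | if A1 A1; A1 ::= stmt

Unit pairs: A2 ⇒* {A1}.
Replace each nonterminal's rules with the union of the non-unit rules of every nonterminal it unit-derives.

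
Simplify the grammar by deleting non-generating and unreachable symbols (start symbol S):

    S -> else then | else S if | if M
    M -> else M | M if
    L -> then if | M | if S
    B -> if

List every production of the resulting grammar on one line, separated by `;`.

Generating nonterminals: {B, L, S}.
Reachable from S after that: {S}.
Removed useless symbols: {B, L, M} and every production mentioning them.

S -> else then | else S if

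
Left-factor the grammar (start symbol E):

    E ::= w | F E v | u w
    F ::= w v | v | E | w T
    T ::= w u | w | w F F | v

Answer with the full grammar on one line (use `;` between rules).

F has alternatives sharing prefix 'w': factor to F → w F' with F' → v | T.
T has alternatives sharing prefix 'w': factor to T → w T' with T' → u | ε | F F.

E ::= w | F E v | u w; F ::= v | E | w F'; T ::= v | w T'; F' ::= v | T; T' ::= u | ε | F F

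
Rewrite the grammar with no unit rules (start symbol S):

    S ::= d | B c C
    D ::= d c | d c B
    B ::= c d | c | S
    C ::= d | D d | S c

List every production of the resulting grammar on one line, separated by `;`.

S ::= d | B c C; D ::= d c | d c B; B ::= c d | c | d | B c C; C ::= d | D d | S c

Unit pairs: B ⇒* {S}.
For each unit pair (A, B), copy every non-unit production of B to A, then drop all unit productions.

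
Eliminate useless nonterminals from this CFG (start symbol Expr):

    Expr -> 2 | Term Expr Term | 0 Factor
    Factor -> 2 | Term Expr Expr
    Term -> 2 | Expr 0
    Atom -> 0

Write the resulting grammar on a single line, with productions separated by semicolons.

Generating nonterminals: {Atom, Expr, Factor, Term}.
Reachable from Expr after that: {Expr, Factor, Term}.
Removed useless symbols: {Atom} and every production mentioning them.

Expr -> 2 | Term Expr Term | 0 Factor; Factor -> 2 | Term Expr Expr; Term -> 2 | Expr 0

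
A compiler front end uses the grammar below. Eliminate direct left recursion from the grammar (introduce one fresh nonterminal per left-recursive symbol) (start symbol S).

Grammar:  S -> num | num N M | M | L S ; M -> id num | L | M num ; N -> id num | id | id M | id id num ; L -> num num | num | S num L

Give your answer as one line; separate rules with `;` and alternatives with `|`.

Directly left-recursive nonterminal: M.
For M: α = {num}, β = {id num, L}. Rewrite as M → β M' and M' → α M' | ε.

S -> num | num N M | M | L S; M -> id num M' | L M'; N -> id num | id | id M | id id num; L -> num num | num | S num L; M' -> num M' | epsilon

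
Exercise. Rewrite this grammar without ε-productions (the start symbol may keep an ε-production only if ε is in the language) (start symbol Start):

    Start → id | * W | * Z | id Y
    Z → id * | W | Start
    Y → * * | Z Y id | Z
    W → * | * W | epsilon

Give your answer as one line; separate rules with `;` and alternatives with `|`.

Nullable set = {W, Y, Z}.
ε ∉ L(G), so no ε-production is kept.
Expand every rule over subsets of its nullable positions: Start → * W gives * W | *. Y → Z Y id gives Z Y id | Z id | Y id | id.

Start → id | * W | * | * Z | id Y; Z → id * | W | Start; Y → * * | Z Y id | Z id | Y id | id | Z; W → * | * W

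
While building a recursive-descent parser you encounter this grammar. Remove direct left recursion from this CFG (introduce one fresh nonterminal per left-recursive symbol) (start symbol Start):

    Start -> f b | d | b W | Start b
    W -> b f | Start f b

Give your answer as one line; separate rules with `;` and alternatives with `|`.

Start -> f b Start1 | d Start1 | b W Start1; W -> b f | Start f b; Start1 -> b Start1 | ε

Directly left-recursive nonterminal: Start.
For Start: α = {b}, β = {f b, d, b W}. Rewrite as Start → β Start1 and Start1 → α Start1 | ε.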